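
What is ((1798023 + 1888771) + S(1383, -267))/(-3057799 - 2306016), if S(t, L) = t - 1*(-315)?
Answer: -3688492/5363815 ≈ -0.68766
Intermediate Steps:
S(t, L) = 315 + t (S(t, L) = t + 315 = 315 + t)
((1798023 + 1888771) + S(1383, -267))/(-3057799 - 2306016) = ((1798023 + 1888771) + (315 + 1383))/(-3057799 - 2306016) = (3686794 + 1698)/(-5363815) = 3688492*(-1/5363815) = -3688492/5363815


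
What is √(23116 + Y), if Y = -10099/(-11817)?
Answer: √358674666623/3939 ≈ 152.04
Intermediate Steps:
Y = 10099/11817 (Y = -10099*(-1/11817) = 10099/11817 ≈ 0.85462)
√(23116 + Y) = √(23116 + 10099/11817) = √(273171871/11817) = √358674666623/3939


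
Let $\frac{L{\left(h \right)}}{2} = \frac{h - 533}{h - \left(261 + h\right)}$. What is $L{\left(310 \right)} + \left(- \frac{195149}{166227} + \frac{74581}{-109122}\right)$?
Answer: $- \frac{6014690773}{40463973702} \approx -0.14864$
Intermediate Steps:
$L{\left(h \right)} = \frac{1066}{261} - \frac{2 h}{261}$ ($L{\left(h \right)} = 2 \frac{h - 533}{h - \left(261 + h\right)} = 2 \frac{-533 + h}{-261} = 2 \left(-533 + h\right) \left(- \frac{1}{261}\right) = 2 \left(\frac{533}{261} - \frac{h}{261}\right) = \frac{1066}{261} - \frac{2 h}{261}$)
$L{\left(310 \right)} + \left(- \frac{195149}{166227} + \frac{74581}{-109122}\right) = \left(\frac{1066}{261} - \frac{620}{261}\right) + \left(- \frac{195149}{166227} + \frac{74581}{-109122}\right) = \left(\frac{1066}{261} - \frac{620}{261}\right) + \left(\left(-195149\right) \frac{1}{166227} + 74581 \left(- \frac{1}{109122}\right)\right) = \frac{446}{261} - \frac{287969445}{155034382} = - \frac{6014690773}{40463973702}$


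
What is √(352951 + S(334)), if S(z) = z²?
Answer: √464507 ≈ 681.55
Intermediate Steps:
√(352951 + S(334)) = √(352951 + 334²) = √(352951 + 111556) = √464507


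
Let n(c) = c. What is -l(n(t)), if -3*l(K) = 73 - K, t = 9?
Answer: 64/3 ≈ 21.333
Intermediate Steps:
l(K) = -73/3 + K/3 (l(K) = -(73 - K)/3 = -73/3 + K/3)
-l(n(t)) = -(-73/3 + (1/3)*9) = -(-73/3 + 3) = -1*(-64/3) = 64/3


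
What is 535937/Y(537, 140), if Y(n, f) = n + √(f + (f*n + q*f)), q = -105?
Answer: 287798169/227749 - 1071874*√15155/227749 ≈ 684.28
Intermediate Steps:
Y(n, f) = n + √(-104*f + f*n) (Y(n, f) = n + √(f + (f*n - 105*f)) = n + √(f + (-105*f + f*n)) = n + √(-104*f + f*n))
535937/Y(537, 140) = 535937/(537 + √(140*(-104 + 537))) = 535937/(537 + √(140*433)) = 535937/(537 + √60620) = 535937/(537 + 2*√15155)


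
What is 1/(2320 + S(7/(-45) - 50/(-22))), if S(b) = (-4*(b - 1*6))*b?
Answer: 245025/576515024 ≈ 0.00042501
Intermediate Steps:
S(b) = b*(24 - 4*b) (S(b) = (-4*(b - 6))*b = (-4*(-6 + b))*b = (24 - 4*b)*b = b*(24 - 4*b))
1/(2320 + S(7/(-45) - 50/(-22))) = 1/(2320 + 4*(7/(-45) - 50/(-22))*(6 - (7/(-45) - 50/(-22)))) = 1/(2320 + 4*(7*(-1/45) - 50*(-1/22))*(6 - (7*(-1/45) - 50*(-1/22)))) = 1/(2320 + 4*(-7/45 + 25/11)*(6 - (-7/45 + 25/11))) = 1/(2320 + 4*(1048/495)*(6 - 1*1048/495)) = 1/(2320 + 4*(1048/495)*(6 - 1048/495)) = 1/(2320 + 4*(1048/495)*(1922/495)) = 1/(2320 + 8057024/245025) = 1/(576515024/245025) = 245025/576515024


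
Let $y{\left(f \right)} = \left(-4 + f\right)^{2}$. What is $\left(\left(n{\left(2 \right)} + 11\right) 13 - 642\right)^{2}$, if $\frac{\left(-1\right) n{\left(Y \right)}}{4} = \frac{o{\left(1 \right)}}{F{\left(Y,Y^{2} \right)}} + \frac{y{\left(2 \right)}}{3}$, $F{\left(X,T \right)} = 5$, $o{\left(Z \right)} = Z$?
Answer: $\frac{75359761}{225} \approx 3.3493 \cdot 10^{5}$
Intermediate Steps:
$n{\left(Y \right)} = - \frac{92}{15}$ ($n{\left(Y \right)} = - 4 \left(1 \cdot \frac{1}{5} + \frac{\left(-4 + 2\right)^{2}}{3}\right) = - 4 \left(1 \cdot \frac{1}{5} + \left(-2\right)^{2} \cdot \frac{1}{3}\right) = - 4 \left(\frac{1}{5} + 4 \cdot \frac{1}{3}\right) = - 4 \left(\frac{1}{5} + \frac{4}{3}\right) = \left(-4\right) \frac{23}{15} = - \frac{92}{15}$)
$\left(\left(n{\left(2 \right)} + 11\right) 13 - 642\right)^{2} = \left(\left(- \frac{92}{15} + 11\right) 13 - 642\right)^{2} = \left(\frac{73}{15} \cdot 13 - 642\right)^{2} = \left(\frac{949}{15} - 642\right)^{2} = \left(- \frac{8681}{15}\right)^{2} = \frac{75359761}{225}$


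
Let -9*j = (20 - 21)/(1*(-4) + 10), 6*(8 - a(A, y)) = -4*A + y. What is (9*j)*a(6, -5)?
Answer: 77/36 ≈ 2.1389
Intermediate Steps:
a(A, y) = 8 - y/6 + 2*A/3 (a(A, y) = 8 - (-4*A + y)/6 = 8 - (y - 4*A)/6 = 8 + (-y/6 + 2*A/3) = 8 - y/6 + 2*A/3)
j = 1/54 (j = -(20 - 21)/(9*(1*(-4) + 10)) = -(-1)/(9*(-4 + 10)) = -(-1)/(9*6) = -⅑*(-⅙) = 1/54 ≈ 0.018519)
(9*j)*a(6, -5) = (9*(1/54))*(8 - ⅙*(-5) + (⅔)*6) = (8 + ⅚ + 4)/6 = (⅙)*(77/6) = 77/36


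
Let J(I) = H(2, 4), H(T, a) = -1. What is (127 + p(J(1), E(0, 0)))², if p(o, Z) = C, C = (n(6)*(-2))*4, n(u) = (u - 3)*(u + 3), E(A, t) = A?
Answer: 7921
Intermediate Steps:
n(u) = (-3 + u)*(3 + u)
J(I) = -1
C = -216 (C = ((-9 + 6²)*(-2))*4 = ((-9 + 36)*(-2))*4 = (27*(-2))*4 = -54*4 = -216)
p(o, Z) = -216
(127 + p(J(1), E(0, 0)))² = (127 - 216)² = (-89)² = 7921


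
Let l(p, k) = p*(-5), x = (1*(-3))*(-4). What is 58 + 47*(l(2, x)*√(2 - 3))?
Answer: 58 - 470*I ≈ 58.0 - 470.0*I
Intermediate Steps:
x = 12 (x = -3*(-4) = 12)
l(p, k) = -5*p
58 + 47*(l(2, x)*√(2 - 3)) = 58 + 47*((-5*2)*√(2 - 3)) = 58 + 47*(-10*I) = 58 - 470*I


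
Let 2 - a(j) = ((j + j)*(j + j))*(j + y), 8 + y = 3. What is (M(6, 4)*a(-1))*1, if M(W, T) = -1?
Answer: -26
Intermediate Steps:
y = -5 (y = -8 + 3 = -5)
a(j) = 2 - 4*j**2*(-5 + j) (a(j) = 2 - (j + j)*(j + j)*(j - 5) = 2 - (2*j)*(2*j)*(-5 + j) = 2 - 4*j**2*(-5 + j))
(M(6, 4)*a(-1))*1 = -(2 - 4*(-1)**3 + 20*(-1)**2)*1 = -(2 - 4*(-1) + 20*1)*1 = -(2 + 4 + 20)*1 = -1*26*1 = -26*1 = -26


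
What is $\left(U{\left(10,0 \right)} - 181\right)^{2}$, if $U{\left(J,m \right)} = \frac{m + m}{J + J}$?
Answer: $32761$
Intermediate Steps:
$U{\left(J,m \right)} = \frac{m}{J}$ ($U{\left(J,m \right)} = \frac{2 m}{2 J} = 2 m \frac{1}{2 J} = \frac{m}{J}$)
$\left(U{\left(10,0 \right)} - 181\right)^{2} = \left(\frac{0}{10} - 181\right)^{2} = \left(0 \cdot \frac{1}{10} - 181\right)^{2} = \left(0 - 181\right)^{2} = \left(-181\right)^{2} = 32761$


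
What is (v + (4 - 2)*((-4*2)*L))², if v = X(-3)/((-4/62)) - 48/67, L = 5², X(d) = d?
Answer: 2252926225/17956 ≈ 1.2547e+5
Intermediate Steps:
L = 25
v = 6135/134 (v = -3/((-4/62)) - 48/67 = -3/((-4*1/62)) - 48*1/67 = -3/(-2/31) - 48/67 = -3*(-31/2) - 48/67 = 93/2 - 48/67 = 6135/134 ≈ 45.784)
(v + (4 - 2)*((-4*2)*L))² = (6135/134 + (4 - 2)*(-4*2*25))² = (6135/134 + 2*(-8*25))² = (6135/134 + 2*(-200))² = (6135/134 - 400)² = (-47465/134)² = 2252926225/17956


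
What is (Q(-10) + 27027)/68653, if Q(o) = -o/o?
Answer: 27026/68653 ≈ 0.39366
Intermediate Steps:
Q(o) = -1 (Q(o) = -1*1 = -1)
(Q(-10) + 27027)/68653 = (-1 + 27027)/68653 = 27026*(1/68653) = 27026/68653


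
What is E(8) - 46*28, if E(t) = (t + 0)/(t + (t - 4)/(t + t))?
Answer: -42472/33 ≈ -1287.0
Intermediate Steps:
E(t) = t/(t + (-4 + t)/(2*t)) (E(t) = t/(t + (-4 + t)/((2*t))) = t/(t + (-4 + t)*(1/(2*t))) = t/(t + (-4 + t)/(2*t)))
E(8) - 46*28 = 2*8**2/(-4 + 8 + 2*8**2) - 46*28 = 2*64/(-4 + 8 + 2*64) - 1288 = 2*64/(-4 + 8 + 128) - 1288 = 2*64/132 - 1288 = 2*64*(1/132) - 1288 = 32/33 - 1288 = -42472/33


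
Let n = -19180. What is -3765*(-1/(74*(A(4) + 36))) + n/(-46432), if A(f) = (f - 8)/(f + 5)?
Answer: 12672067/6871936 ≈ 1.8440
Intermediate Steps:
A(f) = (-8 + f)/(5 + f)
-3765*(-1/(74*(A(4) + 36))) + n/(-46432) = -3765*(-1/(74*((-8 + 4)/(5 + 4) + 36))) - 19180/(-46432) = -3765*(-1/(74*(-4/9 + 36))) - 19180*(-1/46432) = -3765*(-1/(74*((⅑)*(-4) + 36))) + 4795/11608 = -3765*(-1/(74*(-4/9 + 36))) + 4795/11608 = -3765/((-74*320/9)) + 4795/11608 = -3765/(-23680/9) + 4795/11608 = -3765*(-9/23680) + 4795/11608 = 6777/4736 + 4795/11608 = 12672067/6871936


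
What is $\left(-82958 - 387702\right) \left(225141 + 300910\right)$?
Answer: $-247591163660$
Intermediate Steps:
$\left(-82958 - 387702\right) \left(225141 + 300910\right) = \left(-470660\right) 526051 = -247591163660$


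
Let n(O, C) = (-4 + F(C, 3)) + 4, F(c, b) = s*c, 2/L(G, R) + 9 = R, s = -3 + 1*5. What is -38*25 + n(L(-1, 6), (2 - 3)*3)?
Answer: -956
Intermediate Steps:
s = 2 (s = -3 + 5 = 2)
L(G, R) = 2/(-9 + R)
F(c, b) = 2*c
n(O, C) = 2*C (n(O, C) = (-4 + 2*C) + 4 = 2*C)
-38*25 + n(L(-1, 6), (2 - 3)*3) = -38*25 + 2*((2 - 3)*3) = -950 + 2*(-1*3) = -950 + 2*(-3) = -950 - 6 = -956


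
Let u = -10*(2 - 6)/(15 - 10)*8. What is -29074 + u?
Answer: -29010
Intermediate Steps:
u = 64 (u = -(-40)/5*8 = -10*(-⅘)*8 = 8*8 = 64)
-29074 + u = -29074 + 64 = -29010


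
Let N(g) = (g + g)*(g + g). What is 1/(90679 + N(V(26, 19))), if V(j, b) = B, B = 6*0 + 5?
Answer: 1/90779 ≈ 1.1016e-5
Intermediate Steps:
B = 5 (B = 0 + 5 = 5)
V(j, b) = 5
N(g) = 4*g² (N(g) = (2*g)*(2*g) = 4*g²)
1/(90679 + N(V(26, 19))) = 1/(90679 + 4*5²) = 1/(90679 + 4*25) = 1/(90679 + 100) = 1/90779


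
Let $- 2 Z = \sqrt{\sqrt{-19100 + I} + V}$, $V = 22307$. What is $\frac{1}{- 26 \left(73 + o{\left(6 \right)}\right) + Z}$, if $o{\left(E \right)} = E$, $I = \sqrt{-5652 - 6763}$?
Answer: $- \frac{1}{2054 + \frac{\sqrt{22307 + \sqrt{-19100 + i \sqrt{12415}}}}{2}} \approx -0.00046977 + 5.1052 \cdot 10^{-8} i$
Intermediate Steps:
$I = i \sqrt{12415}$ ($I = \sqrt{-12415} = i \sqrt{12415} \approx 111.42 i$)
$Z = - \frac{\sqrt{22307 + \sqrt{-19100 + i \sqrt{12415}}}}{2}$ ($Z = - \frac{\sqrt{\sqrt{-19100 + i \sqrt{12415}} + 22307}}{2} = - \frac{\sqrt{22307 + \sqrt{-19100 + i \sqrt{12415}}}}{2} \approx -74.679 - 0.23133 i$)
$\frac{1}{- 26 \left(73 + o{\left(6 \right)}\right) + Z} = \frac{1}{- 26 \left(73 + 6\right) - \frac{\sqrt{22307 + \sqrt{-19100 + i \sqrt{12415}}}}{2}} = \frac{1}{\left(-26\right) 79 - \frac{\sqrt{22307 + \sqrt{-19100 + i \sqrt{12415}}}}{2}} = \frac{1}{-2054 - \frac{\sqrt{22307 + \sqrt{-19100 + i \sqrt{12415}}}}{2}}$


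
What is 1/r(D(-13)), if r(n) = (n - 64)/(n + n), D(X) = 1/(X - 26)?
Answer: 2/2497 ≈ 0.00080096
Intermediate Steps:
D(X) = 1/(-26 + X)
r(n) = (-64 + n)/(2*n) (r(n) = (-64 + n)/((2*n)) = (-64 + n)*(1/(2*n)) = (-64 + n)/(2*n))
1/r(D(-13)) = 1/((-64 + 1/(-26 - 13))/(2*(1/(-26 - 13)))) = 1/((-64 + 1/(-39))/(2*(1/(-39)))) = 1/((-64 - 1/39)/(2*(-1/39))) = 1/((1/2)*(-39)*(-2497/39)) = 1/(2497/2) = 2/2497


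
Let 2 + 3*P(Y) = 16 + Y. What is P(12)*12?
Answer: 104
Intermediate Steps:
P(Y) = 14/3 + Y/3 (P(Y) = -⅔ + (16 + Y)/3 = -⅔ + (16/3 + Y/3) = 14/3 + Y/3)
P(12)*12 = (14/3 + (⅓)*12)*12 = (14/3 + 4)*12 = (26/3)*12 = 104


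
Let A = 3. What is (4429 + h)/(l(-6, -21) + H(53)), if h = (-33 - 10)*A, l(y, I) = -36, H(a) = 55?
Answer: 4300/19 ≈ 226.32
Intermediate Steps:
h = -129 (h = (-33 - 10)*3 = -43*3 = -129)
(4429 + h)/(l(-6, -21) + H(53)) = (4429 - 129)/(-36 + 55) = 4300/19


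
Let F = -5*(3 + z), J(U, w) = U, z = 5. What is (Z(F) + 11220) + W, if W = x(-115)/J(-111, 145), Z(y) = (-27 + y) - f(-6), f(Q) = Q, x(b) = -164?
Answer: 1238813/111 ≈ 11160.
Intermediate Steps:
F = -40 (F = -5*(3 + 5) = -5*8 = -40)
Z(y) = -21 + y (Z(y) = (-27 + y) - 1*(-6) = (-27 + y) + 6 = -21 + y)
W = 164/111 (W = -164/(-111) = -164*(-1/111) = 164/111 ≈ 1.4775)
(Z(F) + 11220) + W = ((-21 - 40) + 11220) + 164/111 = (-61 + 11220) + 164/111 = 11159 + 164/111 = 1238813/111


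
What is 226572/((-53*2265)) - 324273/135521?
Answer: -437940983/102318355 ≈ -4.2802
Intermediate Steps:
226572/((-53*2265)) - 324273/135521 = 226572/(-120045) - 324273*1/135521 = 226572*(-1/120045) - 324273/135521 = -75524/40015 - 324273/135521 = -437940983/102318355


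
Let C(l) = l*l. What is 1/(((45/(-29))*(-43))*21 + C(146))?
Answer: 29/658799 ≈ 4.4019e-5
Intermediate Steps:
C(l) = l²
1/(((45/(-29))*(-43))*21 + C(146)) = 1/(((45/(-29))*(-43))*21 + 146²) = 1/(((45*(-1/29))*(-43))*21 + 21316) = 1/(-45/29*(-43)*21 + 21316) = 1/((1935/29)*21 + 21316) = 1/(40635/29 + 21316) = 1/(658799/29) = 29/658799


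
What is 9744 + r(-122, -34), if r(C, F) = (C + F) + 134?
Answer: 9722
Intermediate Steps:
r(C, F) = 134 + C + F
9744 + r(-122, -34) = 9744 + (134 - 122 - 34) = 9744 - 22 = 9722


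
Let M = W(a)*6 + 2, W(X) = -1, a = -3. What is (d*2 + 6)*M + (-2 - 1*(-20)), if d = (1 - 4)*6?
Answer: 138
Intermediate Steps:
d = -18 (d = -3*6 = -18)
M = -4 (M = -1*6 + 2 = -6 + 2 = -4)
(d*2 + 6)*M + (-2 - 1*(-20)) = (-18*2 + 6)*(-4) + (-2 - 1*(-20)) = (-36 + 6)*(-4) + (-2 + 20) = -30*(-4) + 18 = 120 + 18 = 138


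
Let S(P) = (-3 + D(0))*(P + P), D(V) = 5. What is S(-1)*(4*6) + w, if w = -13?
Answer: -109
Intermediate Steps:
S(P) = 4*P (S(P) = (-3 + 5)*(P + P) = 2*(2*P) = 4*P)
S(-1)*(4*6) + w = (4*(-1))*(4*6) - 13 = -4*24 - 13 = -96 - 13 = -109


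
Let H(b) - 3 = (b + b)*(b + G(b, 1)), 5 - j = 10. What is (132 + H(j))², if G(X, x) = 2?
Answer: 27225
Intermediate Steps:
j = -5 (j = 5 - 1*10 = 5 - 10 = -5)
H(b) = 3 + 2*b*(2 + b) (H(b) = 3 + (b + b)*(b + 2) = 3 + (2*b)*(2 + b) = 3 + 2*b*(2 + b))
(132 + H(j))² = (132 + (3 + 2*(-5)² + 4*(-5)))² = (132 + (3 + 2*25 - 20))² = (132 + (3 + 50 - 20))² = (132 + 33)² = 165² = 27225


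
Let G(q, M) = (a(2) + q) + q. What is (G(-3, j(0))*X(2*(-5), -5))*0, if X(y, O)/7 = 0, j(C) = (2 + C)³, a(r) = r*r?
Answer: 0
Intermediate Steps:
a(r) = r²
X(y, O) = 0 (X(y, O) = 7*0 = 0)
G(q, M) = 4 + 2*q (G(q, M) = (2² + q) + q = (4 + q) + q = 4 + 2*q)
(G(-3, j(0))*X(2*(-5), -5))*0 = ((4 + 2*(-3))*0)*0 = ((4 - 6)*0)*0 = -2*0*0 = 0*0 = 0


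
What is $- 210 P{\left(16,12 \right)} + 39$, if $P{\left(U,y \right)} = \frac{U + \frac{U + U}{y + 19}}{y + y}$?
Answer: $- \frac{3411}{31} \approx -110.03$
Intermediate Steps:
$P{\left(U,y \right)} = \frac{U + \frac{2 U}{19 + y}}{2 y}$
$- 210 P{\left(16,12 \right)} + 39 = - 210 \cdot \frac{1}{2} \cdot 16 \cdot \frac{1}{12} \frac{1}{19 + 12} \left(21 + 12\right) + 39 = - 210 \cdot \frac{1}{2} \cdot 16 \cdot \frac{1}{12} \cdot \frac{1}{31} \cdot 33 + 39 = \left(-210\right) \frac{22}{31} + 39 = - \frac{4620}{31} + 39 = - \frac{3411}{31}$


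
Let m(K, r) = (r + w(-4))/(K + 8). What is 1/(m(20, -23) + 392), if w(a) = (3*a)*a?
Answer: 28/11001 ≈ 0.0025452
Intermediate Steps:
w(a) = 3*a²
m(K, r) = (48 + r)/(8 + K) (m(K, r) = (r + 3*(-4)²)/(K + 8) = (r + 3*16)/(8 + K) = (r + 48)/(8 + K) = (48 + r)/(8 + K))
1/(m(20, -23) + 392) = 1/((48 - 23)/(8 + 20) + 392) = 1/(25/28 + 392) = 1/(11001/28) = 28/11001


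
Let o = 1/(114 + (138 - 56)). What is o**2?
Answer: 1/38416 ≈ 2.6031e-5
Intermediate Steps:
o = 1/196 (o = 1/(114 + 82) = 1/196 ≈ 0.0051020)
o**2 = (1/196)**2 = 1/38416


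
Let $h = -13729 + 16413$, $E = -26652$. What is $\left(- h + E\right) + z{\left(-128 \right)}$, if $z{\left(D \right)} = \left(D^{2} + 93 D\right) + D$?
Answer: $-24984$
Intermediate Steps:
$z{\left(D \right)} = D^{2} + 94 D$
$h = 2684$
$\left(- h + E\right) + z{\left(-128 \right)} = \left(\left(-1\right) 2684 - 26652\right) - 128 \left(94 - 128\right) = \left(-2684 - 26652\right) - -4352 = -29336 + 4352 = -24984$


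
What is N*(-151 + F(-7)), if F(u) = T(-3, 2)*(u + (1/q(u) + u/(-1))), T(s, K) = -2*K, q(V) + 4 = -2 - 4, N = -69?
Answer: 51957/5 ≈ 10391.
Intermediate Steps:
q(V) = -10 (q(V) = -4 + (-2 - 4) = -4 - 6 = -10)
F(u) = 2/5 (F(u) = (-2*2)*(u + (1/(-10) + u/(-1))) = -4*(u + (1*(-1/10) + u*(-1))) = -4*(u + (-1/10 - u)) = -4*(-1/10) = 2/5)
N*(-151 + F(-7)) = -69*(-151 + 2/5) = -69*(-753/5) = 51957/5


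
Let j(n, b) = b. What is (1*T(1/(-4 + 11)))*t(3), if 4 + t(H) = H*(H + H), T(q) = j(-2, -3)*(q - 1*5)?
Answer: 204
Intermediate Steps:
T(q) = 15 - 3*q (T(q) = -3*(q - 1*5) = -3*(q - 5) = -3*(-5 + q) = 15 - 3*q)
t(H) = -4 + 2*H² (t(H) = -4 + H*(H + H) = -4 + H*(2*H) = -4 + 2*H²)
(1*T(1/(-4 + 11)))*t(3) = (1*(15 - 3/(-4 + 11)))*(-4 + 2*3²) = (1*(15 - 3/7))*(-4 + 2*9) = (1*(15 - 3*⅐))*(-4 + 18) = (1*(15 - 3/7))*14 = (1*(102/7))*14 = (102/7)*14 = 204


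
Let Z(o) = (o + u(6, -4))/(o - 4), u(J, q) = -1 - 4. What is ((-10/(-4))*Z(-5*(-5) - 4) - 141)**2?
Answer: 5555449/289 ≈ 19223.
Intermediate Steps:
u(J, q) = -5
Z(o) = (-5 + o)/(-4 + o) (Z(o) = (o - 5)/(o - 4) = (-5 + o)/(-4 + o))
((-10/(-4))*Z(-5*(-5) - 4) - 141)**2 = ((-10/(-4))*((-5 + (-5*(-5) - 4))/(-4 + (-5*(-5) - 4))) - 141)**2 = ((-10*(-1)/4)*((-5 + (25 - 4))/(-4 + (25 - 4))) - 141)**2 = ((-5*(-1/2))*((-5 + 21)/(-4 + 21)) - 141)**2 = (5*(16/17)/2 - 141)**2 = (5*((1/17)*16)/2 - 141)**2 = ((5/2)*(16/17) - 141)**2 = (40/17 - 141)**2 = (-2357/17)**2 = 5555449/289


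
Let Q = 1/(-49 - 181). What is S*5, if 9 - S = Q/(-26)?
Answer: 53819/1196 ≈ 44.999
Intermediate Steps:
Q = -1/230 (Q = 1/(-230) = -1/230 ≈ -0.0043478)
S = 53819/5980 (S = 9 - (-1)/(230*(-26)) = 9 - (-1)*(-1)/(230*26) = 9 - 1*1/5980 = 9 - 1/5980 = 53819/5980 ≈ 8.9998)
S*5 = (53819/5980)*5 = 53819/1196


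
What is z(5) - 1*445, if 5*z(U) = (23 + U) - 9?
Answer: -2206/5 ≈ -441.20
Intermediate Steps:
z(U) = 14/5 + U/5 (z(U) = ((23 + U) - 9)/5 = (14 + U)/5 = 14/5 + U/5)
z(5) - 1*445 = (14/5 + (⅕)*5) - 1*445 = (14/5 + 1) - 445 = 19/5 - 445 = -2206/5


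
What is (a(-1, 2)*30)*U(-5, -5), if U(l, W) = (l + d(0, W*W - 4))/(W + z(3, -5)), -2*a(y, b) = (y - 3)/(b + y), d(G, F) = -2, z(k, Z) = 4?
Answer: 420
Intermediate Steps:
a(y, b) = -(-3 + y)/(2*(b + y)) (a(y, b) = -(y - 3)/(2*(b + y)) = -(-3 + y)/(2*(b + y)))
U(l, W) = (-2 + l)/(4 + W) (U(l, W) = (l - 2)/(W + 4) = (-2 + l)/(4 + W))
(a(-1, 2)*30)*U(-5, -5) = (((3 - 1*(-1))/(2*(2 - 1)))*30)*((-2 - 5)/(4 - 5)) = (((½)*(3 + 1)/1)*30)*(-7/(-1)) = (((½)*1*4)*30)*(-1*(-7)) = (2*30)*7 = 60*7 = 420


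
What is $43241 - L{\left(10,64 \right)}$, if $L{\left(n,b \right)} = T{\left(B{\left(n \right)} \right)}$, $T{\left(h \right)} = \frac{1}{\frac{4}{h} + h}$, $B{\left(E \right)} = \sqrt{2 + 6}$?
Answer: $43241 - \frac{\sqrt{2}}{6} \approx 43241.0$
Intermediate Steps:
$B{\left(E \right)} = 2 \sqrt{2}$ ($B{\left(E \right)} = \sqrt{8} = 2 \sqrt{2}$)
$T{\left(h \right)} = \frac{1}{h + \frac{4}{h}}$
$L{\left(n,b \right)} = \frac{\sqrt{2}}{6}$ ($L{\left(n,b \right)} = \frac{2 \sqrt{2}}{4 + \left(2 \sqrt{2}\right)^{2}} = \frac{2 \sqrt{2}}{4 + 8} = \frac{2 \sqrt{2}}{12} = 2 \sqrt{2} \cdot \frac{1}{12} = \frac{\sqrt{2}}{6}$)
$43241 - L{\left(10,64 \right)} = 43241 - \frac{\sqrt{2}}{6}$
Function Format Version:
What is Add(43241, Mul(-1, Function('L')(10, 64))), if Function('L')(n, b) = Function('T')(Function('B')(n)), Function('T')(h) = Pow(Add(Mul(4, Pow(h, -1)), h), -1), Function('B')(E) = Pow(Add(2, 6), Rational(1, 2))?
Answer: Add(43241, Mul(Rational(-1, 6), Pow(2, Rational(1, 2)))) ≈ 43241.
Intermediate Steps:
Function('B')(E) = Mul(2, Pow(2, Rational(1, 2))) (Function('B')(E) = Pow(8, Rational(1, 2)) = Mul(2, Pow(2, Rational(1, 2))))
Function('T')(h) = Pow(Add(h, Mul(4, Pow(h, -1))), -1)
Function('L')(n, b) = Mul(Rational(1, 6), Pow(2, Rational(1, 2))) (Function('L')(n, b) = Mul(Mul(2, Pow(2, Rational(1, 2))), Pow(Add(4, Pow(Mul(2, Pow(2, Rational(1, 2))), 2)), -1)) = Mul(Mul(2, Pow(2, Rational(1, 2))), Pow(Add(4, 8), -1)) = Mul(Mul(2, Pow(2, Rational(1, 2))), Pow(12, -1)) = Mul(Mul(2, Pow(2, Rational(1, 2))), Rational(1, 12)) = Mul(Rational(1, 6), Pow(2, Rational(1, 2))))
Add(43241, Mul(-1, Function('L')(10, 64))) = Add(43241, Mul(-1, Mul(Rational(1, 6), Pow(2, Rational(1, 2))))) = Add(43241, Mul(Rational(-1, 6), Pow(2, Rational(1, 2))))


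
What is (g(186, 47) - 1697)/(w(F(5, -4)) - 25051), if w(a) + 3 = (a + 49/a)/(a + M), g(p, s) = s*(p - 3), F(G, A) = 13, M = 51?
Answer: -2872064/10422355 ≈ -0.27557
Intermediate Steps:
g(p, s) = s*(-3 + p)
w(a) = -3 + (a + 49/a)/(51 + a) (w(a) = -3 + (a + 49/a)/(a + 51) = -3 + (a + 49/a)/(51 + a))
(g(186, 47) - 1697)/(w(F(5, -4)) - 25051) = (47*(-3 + 186) - 1697)/((49 - 153*13 - 2*13²)/(13*(51 + 13)) - 25051) = (47*183 - 1697)/((1/13)*(49 - 1989 - 2*169)/64 - 25051) = (8601 - 1697)/((1/13)*(1/64)*(49 - 1989 - 338) - 25051) = 6904/((1/13)*(1/64)*(-2278) - 25051) = 6904/(-1139/416 - 25051) = 6904/(-10422355/416) = 6904*(-416/10422355) = -2872064/10422355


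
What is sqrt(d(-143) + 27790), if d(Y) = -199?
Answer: sqrt(27591) ≈ 166.11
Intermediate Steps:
sqrt(d(-143) + 27790) = sqrt(-199 + 27790) = sqrt(27591)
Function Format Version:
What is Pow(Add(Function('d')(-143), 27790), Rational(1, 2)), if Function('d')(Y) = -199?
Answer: Pow(27591, Rational(1, 2)) ≈ 166.11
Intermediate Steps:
Pow(Add(Function('d')(-143), 27790), Rational(1, 2)) = Pow(Add(-199, 27790), Rational(1, 2)) = Pow(27591, Rational(1, 2))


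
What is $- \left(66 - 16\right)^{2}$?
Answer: $-2500$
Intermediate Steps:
$- \left(66 - 16\right)^{2} = - 50^{2} = \left(-1\right) 2500 = -2500$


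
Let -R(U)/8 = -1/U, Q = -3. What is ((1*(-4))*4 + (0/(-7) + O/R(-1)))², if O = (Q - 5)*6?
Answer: 100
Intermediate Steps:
O = -48 (O = (-3 - 5)*6 = -8*6 = -48)
R(U) = 8/U (R(U) = -(-8)/U = 8/U)
((1*(-4))*4 + (0/(-7) + O/R(-1)))² = ((1*(-4))*4 + (0/(-7) - 48/(8/(-1))))² = (-4*4 + (0*(-⅐) - 48/(8*(-1))))² = (-16 + (0 - 48/(-8)))² = (-16 + (0 - 48*(-⅛)))² = (-16 + (0 + 6))² = (-16 + 6)² = (-10)² = 100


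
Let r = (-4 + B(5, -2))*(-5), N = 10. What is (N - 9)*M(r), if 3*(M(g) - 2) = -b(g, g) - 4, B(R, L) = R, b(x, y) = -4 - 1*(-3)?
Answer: 1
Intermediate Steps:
b(x, y) = -1 (b(x, y) = -4 + 3 = -1)
r = -5 (r = (-4 + 5)*(-5) = 1*(-5) = -5)
M(g) = 1 (M(g) = 2 + (-1*(-1) - 4)/3 = 2 + (1 - 4)/3 = 2 + (1/3)*(-3) = 2 - 1 = 1)
(N - 9)*M(r) = (10 - 9)*1 = 1*1 = 1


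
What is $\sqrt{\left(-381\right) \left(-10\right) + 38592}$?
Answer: $\sqrt{42402} \approx 205.92$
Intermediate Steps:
$\sqrt{\left(-381\right) \left(-10\right) + 38592} = \sqrt{3810 + 38592} = \sqrt{42402}$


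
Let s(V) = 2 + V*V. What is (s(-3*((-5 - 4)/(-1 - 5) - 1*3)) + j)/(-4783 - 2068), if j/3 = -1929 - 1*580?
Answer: 30019/27404 ≈ 1.0954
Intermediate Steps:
j = -7527 (j = 3*(-1929 - 1*580) = 3*(-1929 - 580) = 3*(-2509) = -7527)
s(V) = 2 + V**2
(s(-3*((-5 - 4)/(-1 - 5) - 1*3)) + j)/(-4783 - 2068) = ((2 + (-3*((-5 - 4)/(-1 - 5) - 1*3))**2) - 7527)/(-4783 - 2068) = ((2 + (-3*(-9/(-6) - 3))**2) - 7527)/(-6851) = ((2 + (-3*(-9*(-1/6) - 3))**2) - 7527)*(-1/6851) = ((2 + (-3*(3/2 - 3))**2) - 7527)*(-1/6851) = ((2 + (-3*(-3/2))**2) - 7527)*(-1/6851) = ((2 + (9/2)**2) - 7527)*(-1/6851) = ((2 + 81/4) - 7527)*(-1/6851) = (89/4 - 7527)*(-1/6851) = -30019/4*(-1/6851) = 30019/27404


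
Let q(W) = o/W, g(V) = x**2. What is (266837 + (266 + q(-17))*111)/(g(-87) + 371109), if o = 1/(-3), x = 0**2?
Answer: 5038208/6308853 ≈ 0.79859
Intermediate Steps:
x = 0
o = -1/3 ≈ -0.33333
g(V) = 0 (g(V) = 0**2 = 0)
q(W) = -1/(3*W)
(266837 + (266 + q(-17))*111)/(g(-87) + 371109) = (266837 + (266 - 1/3/(-17))*111)/(0 + 371109) = (266837 + (266 - 1/3*(-1/17))*111)/371109 = (266837 + (266 + 1/51)*111)*(1/371109) = (266837 + (13567/51)*111)*(1/371109) = (266837 + 501979/17)*(1/371109) = (5038208/17)*(1/371109) = 5038208/6308853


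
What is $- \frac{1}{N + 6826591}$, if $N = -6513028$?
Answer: $- \frac{1}{313563} \approx -3.1892 \cdot 10^{-6}$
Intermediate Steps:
$- \frac{1}{N + 6826591} = - \frac{1}{-6513028 + 6826591} = - \frac{1}{313563}$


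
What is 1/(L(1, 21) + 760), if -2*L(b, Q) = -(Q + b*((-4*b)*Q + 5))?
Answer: 1/731 ≈ 0.0013680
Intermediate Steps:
L(b, Q) = Q/2 + b*(5 - 4*Q*b)/2 (L(b, Q) = -(-1)*(Q + b*((-4*b)*Q + 5))/2 = -(-1)*(Q + b*(-4*Q*b + 5))/2 = -(-1)*(Q + b*(5 - 4*Q*b))/2 = -(-Q - b*(5 - 4*Q*b))/2 = Q/2 + b*(5 - 4*Q*b)/2)
1/(L(1, 21) + 760) = 1/(((1/2)*21 + (5/2)*1 - 2*21*1**2) + 760) = 1/((21/2 + 5/2 - 2*21*1) + 760) = 1/((21/2 + 5/2 - 42) + 760) = 1/(-29 + 760) = 1/731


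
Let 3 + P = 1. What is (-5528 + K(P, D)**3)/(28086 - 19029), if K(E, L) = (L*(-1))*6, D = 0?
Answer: -5528/9057 ≈ -0.61036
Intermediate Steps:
P = -2 (P = -3 + 1 = -2)
K(E, L) = -6*L (K(E, L) = -L*6 = -6*L)
(-5528 + K(P, D)**3)/(28086 - 19029) = (-5528 + (-6*0)**3)/(28086 - 19029) = (-5528 + 0**3)/9057 = (-5528 + 0)*(1/9057) = -5528*1/9057 = -5528/9057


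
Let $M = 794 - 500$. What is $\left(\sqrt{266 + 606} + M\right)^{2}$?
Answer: $87308 + 1176 \sqrt{218} \approx 1.0467 \cdot 10^{5}$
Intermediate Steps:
$M = 294$
$\left(\sqrt{266 + 606} + M\right)^{2} = \left(\sqrt{266 + 606} + 294\right)^{2} = \left(\sqrt{872} + 294\right)^{2} = \left(2 \sqrt{218} + 294\right)^{2} = \left(294 + 2 \sqrt{218}\right)^{2}$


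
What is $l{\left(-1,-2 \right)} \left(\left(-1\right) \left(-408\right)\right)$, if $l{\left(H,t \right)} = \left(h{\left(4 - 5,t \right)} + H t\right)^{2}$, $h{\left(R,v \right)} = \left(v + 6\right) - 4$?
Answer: $1632$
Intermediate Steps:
$h{\left(R,v \right)} = 2 + v$ ($h{\left(R,v \right)} = \left(6 + v\right) - 4 = 2 + v$)
$l{\left(H,t \right)} = \left(2 + t + H t\right)^{2}$ ($l{\left(H,t \right)} = \left(\left(2 + t\right) + H t\right)^{2} = \left(2 + t + H t\right)^{2}$)
$l{\left(-1,-2 \right)} \left(\left(-1\right) \left(-408\right)\right) = \left(2 - 2 - -2\right)^{2} \left(\left(-1\right) \left(-408\right)\right) = \left(2 - 2 + 2\right)^{2} \cdot 408 = 2^{2} \cdot 408 = 4 \cdot 408 = 1632$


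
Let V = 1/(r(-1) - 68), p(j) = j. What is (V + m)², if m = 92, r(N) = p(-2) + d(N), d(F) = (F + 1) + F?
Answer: 42653961/5041 ≈ 8461.4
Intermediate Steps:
d(F) = 1 + 2*F (d(F) = (1 + F) + F = 1 + 2*F)
r(N) = -1 + 2*N (r(N) = -2 + (1 + 2*N) = -1 + 2*N)
V = -1/71 (V = 1/((-1 + 2*(-1)) - 68) = 1/((-1 - 2) - 68) = 1/(-3 - 68) = 1/(-71) = -1/71 ≈ -0.014085)
(V + m)² = (-1/71 + 92)² = (6531/71)² = 42653961/5041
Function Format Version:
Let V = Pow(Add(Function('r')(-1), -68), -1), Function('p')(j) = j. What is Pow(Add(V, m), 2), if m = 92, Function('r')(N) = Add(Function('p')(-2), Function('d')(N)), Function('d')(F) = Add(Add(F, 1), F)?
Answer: Rational(42653961, 5041) ≈ 8461.4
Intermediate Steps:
Function('d')(F) = Add(1, Mul(2, F)) (Function('d')(F) = Add(Add(1, F), F) = Add(1, Mul(2, F)))
Function('r')(N) = Add(-1, Mul(2, N)) (Function('r')(N) = Add(-2, Add(1, Mul(2, N))) = Add(-1, Mul(2, N)))
V = Rational(-1, 71) (V = Pow(Add(Add(-1, Mul(2, -1)), -68), -1) = Pow(Add(Add(-1, -2), -68), -1) = Pow(Add(-3, -68), -1) = Pow(-71, -1) = Rational(-1, 71) ≈ -0.014085)
Pow(Add(V, m), 2) = Pow(Add(Rational(-1, 71), 92), 2) = Pow(Rational(6531, 71), 2) = Rational(42653961, 5041)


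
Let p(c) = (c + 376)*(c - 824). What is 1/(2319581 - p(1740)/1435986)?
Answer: 717993/1665441951805 ≈ 4.3111e-7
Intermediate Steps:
p(c) = (-824 + c)*(376 + c) (p(c) = (376 + c)*(-824 + c) = (-824 + c)*(376 + c))
1/(2319581 - p(1740)/1435986) = 1/(2319581 - (-309824 + 1740**2 - 448*1740)/1435986) = 1/(2319581 - (-309824 + 3027600 - 779520)/1435986) = 1/(2319581 - 1938256/1435986) = 1/(2319581 - 1*969128/717993) = 1/(2319581 - 969128/717993) = 1/(1665441951805/717993) = 717993/1665441951805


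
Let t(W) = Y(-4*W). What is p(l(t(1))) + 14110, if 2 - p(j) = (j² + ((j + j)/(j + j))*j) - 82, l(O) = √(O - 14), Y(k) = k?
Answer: 14212 - 3*I*√2 ≈ 14212.0 - 4.2426*I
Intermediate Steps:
t(W) = -4*W
l(O) = √(-14 + O)
p(j) = 84 - j - j² (p(j) = 2 - ((j² + ((j + j)/(j + j))*j) - 82) = 2 - ((j² + ((2*j)/((2*j)))*j) - 82) = 2 - ((j² + ((2*j)*(1/(2*j)))*j) - 82) = 2 - ((j² + 1*j) - 82) = 2 - ((j² + j) - 82) = 2 - ((j + j²) - 82) = 2 - (-82 + j + j²) = 2 + (82 - j - j²) = 84 - j - j²)
p(l(t(1))) + 14110 = (84 - √(-14 - 4*1) - (√(-14 - 4*1))²) + 14110 = (84 - √(-14 - 4) - (√(-14 - 4))²) + 14110 = (84 - √(-18) - (√(-18))²) + 14110 = (84 - 3*I*√2 - (3*I*√2)²) + 14110 = (84 - 3*I*√2 - 1*(-18)) + 14110 = (84 - 3*I*√2 + 18) + 14110 = (102 - 3*I*√2) + 14110 = 14212 - 3*I*√2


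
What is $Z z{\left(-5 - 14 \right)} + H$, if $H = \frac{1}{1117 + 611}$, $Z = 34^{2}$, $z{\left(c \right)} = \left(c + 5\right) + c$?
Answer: $- \frac{65919743}{1728} \approx -38148.0$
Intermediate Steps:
$z{\left(c \right)} = 5 + 2 c$ ($z{\left(c \right)} = \left(5 + c\right) + c = 5 + 2 c$)
$Z = 1156$
$H = \frac{1}{1728} \approx 0.0005787$
$Z z{\left(-5 - 14 \right)} + H = 1156 \left(5 + 2 \left(-5 - 14\right)\right) + \frac{1}{1728} = 1156 \left(5 + 2 \left(-19\right)\right) + \frac{1}{1728} = 1156 \left(5 - 38\right) + \frac{1}{1728} = 1156 \left(-33\right) + \frac{1}{1728} = -38148 + \frac{1}{1728} = - \frac{65919743}{1728}$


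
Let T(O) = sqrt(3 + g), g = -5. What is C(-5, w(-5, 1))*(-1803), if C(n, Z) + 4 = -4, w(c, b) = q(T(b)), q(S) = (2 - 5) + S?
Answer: 14424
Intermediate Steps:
T(O) = I*sqrt(2) (T(O) = sqrt(3 - 5) = sqrt(-2) = I*sqrt(2))
q(S) = -3 + S
w(c, b) = -3 + I*sqrt(2)
C(n, Z) = -8 (C(n, Z) = -4 - 4 = -8)
C(-5, w(-5, 1))*(-1803) = -8*(-1803) = 14424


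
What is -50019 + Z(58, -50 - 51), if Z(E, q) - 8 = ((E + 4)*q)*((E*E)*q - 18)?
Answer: 2127664873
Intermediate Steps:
Z(E, q) = 8 + q*(-18 + q*E²)*(4 + E) (Z(E, q) = 8 + ((E + 4)*q)*((E*E)*q - 18) = 8 + ((4 + E)*q)*(E²*q - 18) = 8 + (q*(4 + E))*(q*E² - 18) = 8 + (q*(4 + E))*(-18 + q*E²) = 8 + q*(-18 + q*E²)*(4 + E))
-50019 + Z(58, -50 - 51) = -50019 + (8 - 72*(-50 - 51) + 58³*(-50 - 51)² - 18*58*(-50 - 51) + 4*58²*(-50 - 51)²) = -50019 + (8 - 72*(-101) + 195112*(-101)² - 18*58*(-101) + 4*3364*(-101)²) = -50019 + (8 + 7272 + 195112*10201 + 105444 + 4*3364*10201) = -50019 + (8 + 7272 + 1990337512 + 105444 + 137264656) = -50019 + 2127714892 = 2127664873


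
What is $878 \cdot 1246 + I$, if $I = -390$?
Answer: $1093598$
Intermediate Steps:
$878 \cdot 1246 + I = 878 \cdot 1246 - 390 = 1093988 - 390 = 1093598$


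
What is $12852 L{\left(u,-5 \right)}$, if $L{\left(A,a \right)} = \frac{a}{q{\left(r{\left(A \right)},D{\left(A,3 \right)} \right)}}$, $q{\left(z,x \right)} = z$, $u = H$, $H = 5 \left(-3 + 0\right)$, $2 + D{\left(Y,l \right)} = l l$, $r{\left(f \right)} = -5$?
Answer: $12852$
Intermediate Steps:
$D{\left(Y,l \right)} = -2 + l^{2}$ ($D{\left(Y,l \right)} = -2 + l l = -2 + l^{2}$)
$H = -15$ ($H = 5 \left(-3\right) = -15$)
$u = -15$
$L{\left(A,a \right)} = - \frac{a}{5}$ ($L{\left(A,a \right)} = \frac{a}{-5} = a \left(- \frac{1}{5}\right) = - \frac{a}{5}$)
$12852 L{\left(u,-5 \right)} = 12852 \left(\left(- \frac{1}{5}\right) \left(-5\right)\right) = 12852 \cdot 1 = 12852$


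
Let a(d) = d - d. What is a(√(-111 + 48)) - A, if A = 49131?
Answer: -49131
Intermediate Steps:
a(d) = 0
a(√(-111 + 48)) - A = 0 - 1*49131 = 0 - 49131 = -49131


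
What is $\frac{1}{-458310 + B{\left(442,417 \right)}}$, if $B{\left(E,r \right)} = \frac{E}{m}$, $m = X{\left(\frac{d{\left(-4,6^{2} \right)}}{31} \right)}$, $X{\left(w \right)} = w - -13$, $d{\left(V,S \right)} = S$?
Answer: $- \frac{439}{201184388} \approx -2.1821 \cdot 10^{-6}$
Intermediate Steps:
$X{\left(w \right)} = 13 + w$ ($X{\left(w \right)} = w + 13 = 13 + w$)
$m = \frac{439}{31}$ ($m = 13 + \frac{6^{2}}{31} = 13 + 36 \cdot \frac{1}{31} = 13 + \frac{36}{31} = \frac{439}{31} \approx 14.161$)
$B{\left(E,r \right)} = \frac{31 E}{439}$ ($B{\left(E,r \right)} = \frac{E}{\frac{439}{31}} = E \frac{31}{439} = \frac{31 E}{439}$)
$\frac{1}{-458310 + B{\left(442,417 \right)}} = \frac{1}{-458310 + \frac{31}{439} \cdot 442} = \frac{1}{-458310 + \frac{13702}{439}} = \frac{1}{- \frac{201184388}{439}} = - \frac{439}{201184388}$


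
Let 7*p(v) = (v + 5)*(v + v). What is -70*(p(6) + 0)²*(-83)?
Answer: 14461920/7 ≈ 2.0660e+6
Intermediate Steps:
p(v) = 2*v*(5 + v)/7 (p(v) = ((v + 5)*(v + v))/7 = ((5 + v)*(2*v))/7 = (2*v*(5 + v))/7 = 2*v*(5 + v)/7)
-70*(p(6) + 0)²*(-83) = -70*((2/7)*6*(5 + 6) + 0)²*(-83) = -70*((2/7)*6*11 + 0)²*(-83) = -70*(132/7 + 0)²*(-83) = -70*(132/7)²*(-83) = -70*17424/49*(-83) = -174240/7*(-83) = 14461920/7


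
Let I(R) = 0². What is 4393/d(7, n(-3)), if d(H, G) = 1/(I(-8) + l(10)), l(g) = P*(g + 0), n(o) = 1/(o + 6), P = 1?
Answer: 43930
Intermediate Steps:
I(R) = 0
n(o) = 1/(6 + o)
l(g) = g (l(g) = 1*(g + 0) = 1*g = g)
d(H, G) = ⅒ (d(H, G) = 1/(0 + 10) = 1/10 = ⅒)
4393/d(7, n(-3)) = 4393/(⅒) = 4393*10 = 43930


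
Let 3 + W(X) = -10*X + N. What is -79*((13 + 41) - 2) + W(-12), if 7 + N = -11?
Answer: -4009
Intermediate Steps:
N = -18 (N = -7 - 11 = -18)
W(X) = -21 - 10*X (W(X) = -3 + (-10*X - 18) = -3 + (-18 - 10*X) = -21 - 10*X)
-79*((13 + 41) - 2) + W(-12) = -79*((13 + 41) - 2) + (-21 - 10*(-12)) = -79*(54 - 2) + (-21 + 120) = -79*52 + 99 = -4108 + 99 = -4009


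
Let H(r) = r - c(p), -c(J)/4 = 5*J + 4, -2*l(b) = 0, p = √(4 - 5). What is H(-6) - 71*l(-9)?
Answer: 10 + 20*I ≈ 10.0 + 20.0*I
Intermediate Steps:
p = I (p = √(-1) = I ≈ 1.0*I)
l(b) = 0 (l(b) = -½*0 = 0)
c(J) = -16 - 20*J (c(J) = -4*(5*J + 4) = -4*(4 + 5*J) = -16 - 20*J)
H(r) = 16 + r + 20*I (H(r) = r - (-16 - 20*I) = r + (16 + 20*I) = 16 + r + 20*I)
H(-6) - 71*l(-9) = (16 - 6 + 20*I) - 71*0 = (10 + 20*I) + 0 = 10 + 20*I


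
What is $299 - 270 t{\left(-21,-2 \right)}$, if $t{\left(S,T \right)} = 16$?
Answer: $-4021$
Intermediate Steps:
$299 - 270 t{\left(-21,-2 \right)} = 299 - 4320 = -4021$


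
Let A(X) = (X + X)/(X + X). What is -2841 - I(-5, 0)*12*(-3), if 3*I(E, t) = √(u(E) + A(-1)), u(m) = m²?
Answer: -2841 + 12*√26 ≈ -2779.8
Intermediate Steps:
A(X) = 1 (A(X) = (2*X)/((2*X)) = (2*X)*(1/(2*X)) = 1)
I(E, t) = √(1 + E²)/3 (I(E, t) = √(E² + 1)/3 = √(1 + E²)/3)
-2841 - I(-5, 0)*12*(-3) = -2841 - (√(1 + (-5)²)/3)*12*(-3) = -2841 - (√(1 + 25)/3)*12*(-3) = -2841 - (√26/3)*12*(-3) = -2841 - 4*√26*(-3) = -2841 - (-12)*√26 = -2841 + 12*√26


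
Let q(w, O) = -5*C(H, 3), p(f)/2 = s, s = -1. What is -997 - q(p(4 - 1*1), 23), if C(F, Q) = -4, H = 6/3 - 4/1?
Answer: -1017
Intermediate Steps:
H = -2 (H = 6*(⅓) - 4*1 = 2 - 4 = -2)
p(f) = -2 (p(f) = 2*(-1) = -2)
q(w, O) = 20 (q(w, O) = -5*(-4) = 20)
-997 - q(p(4 - 1*1), 23) = -997 - 1*20 = -997 - 20 = -1017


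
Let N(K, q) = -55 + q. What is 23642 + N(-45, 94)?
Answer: 23681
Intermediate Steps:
23642 + N(-45, 94) = 23642 + (-55 + 94) = 23642 + 39 = 23681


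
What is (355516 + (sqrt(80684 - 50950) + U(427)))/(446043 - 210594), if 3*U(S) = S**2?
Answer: 1248877/706347 + sqrt(29734)/235449 ≈ 1.7688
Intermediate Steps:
U(S) = S**2/3
(355516 + (sqrt(80684 - 50950) + U(427)))/(446043 - 210594) = (355516 + (sqrt(80684 - 50950) + (1/3)*427**2))/(446043 - 210594) = (355516 + (sqrt(29734) + (1/3)*182329))/235449 = (355516 + (sqrt(29734) + 182329/3))*(1/235449) = (355516 + (182329/3 + sqrt(29734)))*(1/235449) = (1248877/3 + sqrt(29734))*(1/235449) = 1248877/706347 + sqrt(29734)/235449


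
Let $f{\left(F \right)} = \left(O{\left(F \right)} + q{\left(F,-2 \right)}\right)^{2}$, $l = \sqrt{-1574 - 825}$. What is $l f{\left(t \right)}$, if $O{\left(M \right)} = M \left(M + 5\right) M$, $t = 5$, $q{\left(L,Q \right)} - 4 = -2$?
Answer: $63504 i \sqrt{2399} \approx 3.1104 \cdot 10^{6} i$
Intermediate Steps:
$q{\left(L,Q \right)} = 2$ ($q{\left(L,Q \right)} = 4 - 2 = 2$)
$O{\left(M \right)} = M^{2} \left(5 + M\right)$ ($O{\left(M \right)} = M \left(5 + M\right) M = M^{2} \left(5 + M\right)$)
$l = i \sqrt{2399}$ ($l = \sqrt{-2399} = i \sqrt{2399} \approx 48.98 i$)
$f{\left(F \right)} = \left(2 + F^{2} \left(5 + F\right)\right)^{2}$ ($f{\left(F \right)} = \left(F^{2} \left(5 + F\right) + 2\right)^{2} = \left(2 + F^{2} \left(5 + F\right)\right)^{2}$)
$l f{\left(t \right)} = i \sqrt{2399} \left(2 + 5^{2} \left(5 + 5\right)\right)^{2} = i \sqrt{2399} \left(2 + 25 \cdot 10\right)^{2} = i \sqrt{2399} \left(2 + 250\right)^{2} = i \sqrt{2399} \cdot 252^{2} = i \sqrt{2399} \cdot 63504 = 63504 i \sqrt{2399}$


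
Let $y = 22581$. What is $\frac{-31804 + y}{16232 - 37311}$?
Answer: $\frac{9223}{21079} \approx 0.43754$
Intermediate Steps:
$\frac{-31804 + y}{16232 - 37311} = \frac{-31804 + 22581}{16232 - 37311} = - \frac{9223}{-21079} = \left(-9223\right) \left(- \frac{1}{21079}\right) = \frac{9223}{21079}$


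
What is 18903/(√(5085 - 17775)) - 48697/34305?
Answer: -48697/34305 - 6301*I*√1410/1410 ≈ -1.4195 - 167.8*I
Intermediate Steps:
18903/(√(5085 - 17775)) - 48697/34305 = 18903/(√(-12690)) - 48697*1/34305 = 18903/((3*I*√1410)) - 48697/34305 = 18903*(-I*√1410/4230) - 48697/34305 = -6301*I*√1410/1410 - 48697/34305 = -48697/34305 - 6301*I*√1410/1410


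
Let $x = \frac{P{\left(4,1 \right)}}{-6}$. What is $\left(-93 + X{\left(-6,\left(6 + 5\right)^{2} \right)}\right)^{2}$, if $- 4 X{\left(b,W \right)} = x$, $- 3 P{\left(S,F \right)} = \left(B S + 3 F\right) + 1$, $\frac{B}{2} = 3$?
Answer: $\frac{2825761}{324} \approx 8721.5$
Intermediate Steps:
$B = 6$ ($B = 2 \cdot 3 = 6$)
$P{\left(S,F \right)} = - \frac{1}{3} - F - 2 S$ ($P{\left(S,F \right)} = - \frac{\left(6 S + 3 F\right) + 1}{3} = - \frac{\left(3 F + 6 S\right) + 1}{3} = - \frac{1 + 3 F + 6 S}{3} = - \frac{1}{3} - F - 2 S$)
$x = \frac{14}{9}$ ($x = \frac{- \frac{1}{3} - 1 - 8}{-6} = \left(- \frac{1}{3} - 1 - 8\right) \left(- \frac{1}{6}\right) = \left(- \frac{28}{3}\right) \left(- \frac{1}{6}\right) = \frac{14}{9} \approx 1.5556$)
$X{\left(b,W \right)} = - \frac{7}{18}$ ($X{\left(b,W \right)} = \left(- \frac{1}{4}\right) \frac{14}{9} = - \frac{7}{18}$)
$\left(-93 + X{\left(-6,\left(6 + 5\right)^{2} \right)}\right)^{2} = \left(-93 - \frac{7}{18}\right)^{2} = \left(- \frac{1681}{18}\right)^{2} = \frac{2825761}{324}$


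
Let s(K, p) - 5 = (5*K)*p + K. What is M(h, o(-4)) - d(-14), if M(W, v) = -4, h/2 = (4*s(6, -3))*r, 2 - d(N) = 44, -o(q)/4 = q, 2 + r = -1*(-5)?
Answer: 38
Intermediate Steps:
s(K, p) = 5 + K + 5*K*p (s(K, p) = 5 + ((5*K)*p + K) = 5 + (5*K*p + K) = 5 + (K + 5*K*p) = 5 + K + 5*K*p)
r = 3 (r = -2 - 1*(-5) = -2 + 5 = 3)
o(q) = -4*q
d(N) = -42 (d(N) = 2 - 1*44 = 2 - 44 = -42)
h = -1896 (h = 2*((4*(5 + 6 + 5*6*(-3)))*3) = 2*((4*(5 + 6 - 90))*3) = 2*((4*(-79))*3) = 2*(-316*3) = 2*(-948) = -1896)
M(h, o(-4)) - d(-14) = -4 - 1*(-42) = -4 + 42 = 38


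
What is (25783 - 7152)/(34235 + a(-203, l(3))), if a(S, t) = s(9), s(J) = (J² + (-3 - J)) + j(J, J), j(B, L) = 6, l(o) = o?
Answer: 18631/34310 ≈ 0.54302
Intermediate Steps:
s(J) = 3 + J² - J (s(J) = (J² + (-3 - J)) + 6 = (-3 + J² - J) + 6 = 3 + J² - J)
a(S, t) = 75 (a(S, t) = 3 + 9² - 1*9 = 3 + 81 - 9 = 75)
(25783 - 7152)/(34235 + a(-203, l(3))) = (25783 - 7152)/(34235 + 75) = 18631/34310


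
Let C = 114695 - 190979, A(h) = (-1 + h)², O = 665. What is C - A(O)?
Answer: -517180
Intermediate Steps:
C = -76284
C - A(O) = -76284 - (-1 + 665)² = -76284 - 1*664² = -76284 - 1*440896 = -76284 - 440896 = -517180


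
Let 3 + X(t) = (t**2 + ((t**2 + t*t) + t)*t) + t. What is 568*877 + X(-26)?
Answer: 464307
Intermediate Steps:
X(t) = -3 + t + t**2 + t*(t + 2*t**2) (X(t) = -3 + ((t**2 + ((t**2 + t*t) + t)*t) + t) = -3 + ((t**2 + ((t**2 + t**2) + t)*t) + t) = -3 + ((t**2 + (2*t**2 + t)*t) + t) = -3 + ((t**2 + (t + 2*t**2)*t) + t) = -3 + ((t**2 + t*(t + 2*t**2)) + t) = -3 + (t + t**2 + t*(t + 2*t**2)) = -3 + t + t**2 + t*(t + 2*t**2))
568*877 + X(-26) = 568*877 + (-3 - 26 + 2*(-26)**2 + 2*(-26)**3) = 498136 + (-3 - 26 + 2*676 + 2*(-17576)) = 498136 + (-3 - 26 + 1352 - 35152) = 498136 - 33829 = 464307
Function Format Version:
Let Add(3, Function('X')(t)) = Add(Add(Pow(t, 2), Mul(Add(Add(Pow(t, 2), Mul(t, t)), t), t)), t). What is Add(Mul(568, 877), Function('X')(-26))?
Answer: 464307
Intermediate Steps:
Function('X')(t) = Add(-3, t, Pow(t, 2), Mul(t, Add(t, Mul(2, Pow(t, 2))))) (Function('X')(t) = Add(-3, Add(Add(Pow(t, 2), Mul(Add(Add(Pow(t, 2), Mul(t, t)), t), t)), t)) = Add(-3, Add(Add(Pow(t, 2), Mul(Add(Add(Pow(t, 2), Pow(t, 2)), t), t)), t)) = Add(-3, Add(Add(Pow(t, 2), Mul(Add(Mul(2, Pow(t, 2)), t), t)), t)) = Add(-3, Add(Add(Pow(t, 2), Mul(Add(t, Mul(2, Pow(t, 2))), t)), t)) = Add(-3, Add(Add(Pow(t, 2), Mul(t, Add(t, Mul(2, Pow(t, 2))))), t)) = Add(-3, Add(t, Pow(t, 2), Mul(t, Add(t, Mul(2, Pow(t, 2)))))) = Add(-3, t, Pow(t, 2), Mul(t, Add(t, Mul(2, Pow(t, 2))))))
Add(Mul(568, 877), Function('X')(-26)) = Add(Mul(568, 877), Add(-3, -26, Mul(2, Pow(-26, 2)), Mul(2, Pow(-26, 3)))) = Add(498136, Add(-3, -26, Mul(2, 676), Mul(2, -17576))) = Add(498136, Add(-3, -26, 1352, -35152)) = Add(498136, -33829) = 464307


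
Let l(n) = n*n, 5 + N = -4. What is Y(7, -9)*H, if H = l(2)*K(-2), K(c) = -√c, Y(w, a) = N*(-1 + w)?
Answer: 216*I*√2 ≈ 305.47*I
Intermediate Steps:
N = -9 (N = -5 - 4 = -9)
Y(w, a) = 9 - 9*w (Y(w, a) = -9*(-1 + w) = 9 - 9*w)
l(n) = n²
H = -4*I*√2 (H = 2²*(-√(-2)) = 4*(-I*√2) = -4*I*√2 ≈ -5.6569*I)
Y(7, -9)*H = (9 - 9*7)*(-4*I*√2) = (9 - 63)*(-4*I*√2) = -(-216)*I*√2 = 216*I*√2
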